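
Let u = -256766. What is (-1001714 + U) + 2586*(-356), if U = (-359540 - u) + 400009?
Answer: -1625095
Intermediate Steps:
U = 297235 (U = (-359540 - 1*(-256766)) + 400009 = (-359540 + 256766) + 400009 = -102774 + 400009 = 297235)
(-1001714 + U) + 2586*(-356) = (-1001714 + 297235) + 2586*(-356) = -704479 - 920616 = -1625095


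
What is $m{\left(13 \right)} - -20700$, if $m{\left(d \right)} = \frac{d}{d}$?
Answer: $20701$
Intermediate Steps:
$m{\left(d \right)} = 1$
$m{\left(13 \right)} - -20700 = 1 - -20700 = 1 + 20700 = 20701$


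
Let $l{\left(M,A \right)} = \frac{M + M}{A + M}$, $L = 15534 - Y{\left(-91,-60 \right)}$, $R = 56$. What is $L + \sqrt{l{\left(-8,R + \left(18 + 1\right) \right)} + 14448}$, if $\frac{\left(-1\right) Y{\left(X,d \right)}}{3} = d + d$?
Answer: $15174 + \frac{440 \sqrt{335}}{67} \approx 15294.0$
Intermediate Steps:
$Y{\left(X,d \right)} = - 6 d$ ($Y{\left(X,d \right)} = - 3 \left(d + d\right) = - 3 \cdot 2 d = - 6 d$)
$L = 15174$ ($L = 15534 - \left(-6\right) \left(-60\right) = 15534 - 360 = 15174$)
$l{\left(M,A \right)} = \frac{2 M}{A + M}$
$L + \sqrt{l{\left(-8,R + \left(18 + 1\right) \right)} + 14448} = 15174 + \sqrt{2 \left(-8\right) \frac{1}{\left(56 + \left(18 + 1\right)\right) - 8} + 14448} = 15174 + \sqrt{2 \left(-8\right) \frac{1}{\left(56 + 19\right) - 8} + 14448} = 15174 + \sqrt{2 \left(-8\right) \frac{1}{75 - 8} + 14448} = 15174 + \sqrt{2 \left(-8\right) \frac{1}{67} + 14448} = 15174 + \sqrt{- \frac{16}{67} + 14448} = 15174 + \sqrt{\frac{968000}{67}} = 15174 + \frac{440 \sqrt{335}}{67}$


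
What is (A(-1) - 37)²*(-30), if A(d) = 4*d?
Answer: -50430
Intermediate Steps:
(A(-1) - 37)²*(-30) = (4*(-1) - 37)²*(-30) = (-4 - 37)²*(-30) = (-41)²*(-30) = 1681*(-30) = -50430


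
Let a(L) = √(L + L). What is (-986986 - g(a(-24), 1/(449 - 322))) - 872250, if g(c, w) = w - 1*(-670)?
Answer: -236208063/127 ≈ -1.8599e+6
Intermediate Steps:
a(L) = √2*√L (a(L) = √(2*L) = √2*√L)
g(c, w) = 670 + w (g(c, w) = w + 670 = 670 + w)
(-986986 - g(a(-24), 1/(449 - 322))) - 872250 = (-986986 - (670 + 1/(449 - 322))) - 872250 = (-986986 - (670 + 1/127)) - 872250 = (-986986 - 1*85091/127) - 872250 = (-986986 - 85091/127) - 872250 = -125432313/127 - 872250 = -236208063/127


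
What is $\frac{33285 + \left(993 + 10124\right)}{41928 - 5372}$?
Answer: $\frac{22201}{18278} \approx 1.2146$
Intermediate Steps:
$\frac{33285 + \left(993 + 10124\right)}{41928 - 5372} = \frac{33285 + 11117}{36556} = 44402 \cdot \frac{1}{36556} = \frac{22201}{18278}$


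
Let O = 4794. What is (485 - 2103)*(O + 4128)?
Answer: -14435796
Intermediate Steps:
(485 - 2103)*(O + 4128) = (485 - 2103)*(4794 + 4128) = -1618*8922 = -14435796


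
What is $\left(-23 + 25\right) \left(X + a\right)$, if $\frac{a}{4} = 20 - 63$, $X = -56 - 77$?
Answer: $-610$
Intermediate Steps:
$X = -133$ ($X = -56 - 77 = -133$)
$a = -172$ ($a = 4 \left(20 - 63\right) = 4 \left(-43\right) = -172$)
$\left(-23 + 25\right) \left(X + a\right) = \left(-23 + 25\right) \left(-133 - 172\right) = 2 \left(-305\right) = -610$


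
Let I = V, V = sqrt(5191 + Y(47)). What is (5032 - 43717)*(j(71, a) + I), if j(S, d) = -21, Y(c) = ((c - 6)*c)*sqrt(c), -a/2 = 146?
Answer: 812385 - 38685*sqrt(5191 + 1927*sqrt(47)) ≈ -4.4354e+6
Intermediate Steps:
a = -292 (a = -2*146 = -292)
Y(c) = c**(3/2)*(-6 + c) (Y(c) = ((-6 + c)*c)*sqrt(c) = (c*(-6 + c))*sqrt(c) = c**(3/2)*(-6 + c))
V = sqrt(5191 + 1927*sqrt(47)) (V = sqrt(5191 + 47**(3/2)*(-6 + 47)) = sqrt(5191 + (47*sqrt(47))*41) = sqrt(5191 + 1927*sqrt(47)) ≈ 135.65)
I = sqrt(5191 + 1927*sqrt(47)) ≈ 135.65
(5032 - 43717)*(j(71, a) + I) = (5032 - 43717)*(-21 + sqrt(5191 + 1927*sqrt(47))) = -38685*(-21 + sqrt(5191 + 1927*sqrt(47))) = 812385 - 38685*sqrt(5191 + 1927*sqrt(47))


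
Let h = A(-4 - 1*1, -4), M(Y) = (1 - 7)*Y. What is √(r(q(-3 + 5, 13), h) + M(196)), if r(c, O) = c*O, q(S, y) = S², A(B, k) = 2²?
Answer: 2*I*√290 ≈ 34.059*I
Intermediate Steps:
M(Y) = -6*Y
A(B, k) = 4
h = 4
r(c, O) = O*c
√(r(q(-3 + 5, 13), h) + M(196)) = √(4*(-3 + 5)² - 6*196) = √(4*2² - 1176) = √(4*4 - 1176) = √(16 - 1176) = √(-1160) = 2*I*√290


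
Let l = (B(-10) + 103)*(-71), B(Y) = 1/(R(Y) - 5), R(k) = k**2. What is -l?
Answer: 694806/95 ≈ 7313.8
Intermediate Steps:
B(Y) = 1/(-5 + Y**2) (B(Y) = 1/(Y**2 - 5) = 1/(-5 + Y**2))
l = -694806/95 (l = (1/(-5 + (-10)**2) + 103)*(-71) = (1/(-5 + 100) + 103)*(-71) = (1/95 + 103)*(-71) = (9786/95)*(-71) = -694806/95 ≈ -7313.8)
-l = -1*(-694806/95) = 694806/95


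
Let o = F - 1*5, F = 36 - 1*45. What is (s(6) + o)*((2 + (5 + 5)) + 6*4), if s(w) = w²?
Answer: 792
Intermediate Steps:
F = -9 (F = 36 - 45 = -9)
o = -14 (o = -9 - 1*5 = -9 - 5 = -14)
(s(6) + o)*((2 + (5 + 5)) + 6*4) = (6² - 14)*((2 + (5 + 5)) + 6*4) = (36 - 14)*((2 + 10) + 24) = 22*(12 + 24) = 22*36 = 792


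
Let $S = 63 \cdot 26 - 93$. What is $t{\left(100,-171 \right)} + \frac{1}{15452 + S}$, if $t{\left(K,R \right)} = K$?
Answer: $\frac{1699701}{16997} \approx 100.0$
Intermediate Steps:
$S = 1545$ ($S = 1638 - 93 = 1545$)
$t{\left(100,-171 \right)} + \frac{1}{15452 + S} = 100 + \frac{1}{15452 + 1545} = 100 + \frac{1}{16997} = \frac{1699701}{16997}$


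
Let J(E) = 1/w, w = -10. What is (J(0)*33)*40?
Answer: -132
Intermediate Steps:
J(E) = -⅒ (J(E) = 1/(-10) = -⅒)
(J(0)*33)*40 = -⅒*33*40 = -33/10*40 = -132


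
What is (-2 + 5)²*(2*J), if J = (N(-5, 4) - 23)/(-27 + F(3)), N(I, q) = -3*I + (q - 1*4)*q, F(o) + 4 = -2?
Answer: 48/11 ≈ 4.3636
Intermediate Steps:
F(o) = -6 (F(o) = -4 - 2 = -6)
N(I, q) = -3*I + q*(-4 + q) (N(I, q) = -3*I + (q - 4)*q = -3*I + (-4 + q)*q = -3*I + q*(-4 + q))
J = 8/33 (J = ((4² - 4*4 - 3*(-5)) - 23)/(-27 - 6) = ((16 - 16 + 15) - 23)/(-33) = (15 - 23)*(-1/33) = -8*(-1/33) = 8/33 ≈ 0.24242)
(-2 + 5)²*(2*J) = (-2 + 5)²*(2*(8/33)) = 3²*(16/33) = 9*(16/33) = 48/11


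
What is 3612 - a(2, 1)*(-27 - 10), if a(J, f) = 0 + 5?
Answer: 3797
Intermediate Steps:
a(J, f) = 5
3612 - a(2, 1)*(-27 - 10) = 3612 - 5*(-27 - 10) = 3612 - 5*(-37) = 3612 - 1*(-185) = 3612 + 185 = 3797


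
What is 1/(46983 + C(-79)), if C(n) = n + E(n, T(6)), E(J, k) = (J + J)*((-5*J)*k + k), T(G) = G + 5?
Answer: -1/641344 ≈ -1.5592e-6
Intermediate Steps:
T(G) = 5 + G
E(J, k) = 2*J*(k - 5*J*k) (E(J, k) = (2*J)*(-5*J*k + k) = (2*J)*(k - 5*J*k) = 2*J*(k - 5*J*k))
C(n) = n + 22*n*(1 - 5*n) (C(n) = n + 2*n*(5 + 6)*(1 - 5*n) = n + 2*n*11*(1 - 5*n) = n + 22*n*(1 - 5*n))
1/(46983 + C(-79)) = 1/(46983 - 79*(23 - 110*(-79))) = 1/(46983 - 79*(23 + 8690)) = 1/(46983 - 79*8713) = 1/(46983 - 688327) = 1/(-641344) = -1/641344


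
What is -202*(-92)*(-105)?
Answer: -1951320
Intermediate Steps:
-202*(-92)*(-105) = 18584*(-105) = -1951320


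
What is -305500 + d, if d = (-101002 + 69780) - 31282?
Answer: -368004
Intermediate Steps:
d = -62504 (d = -31222 - 31282 = -62504)
-305500 + d = -305500 - 62504 = -368004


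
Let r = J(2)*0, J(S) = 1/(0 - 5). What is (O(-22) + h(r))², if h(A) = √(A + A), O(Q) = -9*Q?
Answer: 39204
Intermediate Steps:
J(S) = -⅕ (J(S) = 1/(-5) = -⅕)
r = 0 (r = -⅕*0 = 0)
h(A) = √2*√A (h(A) = √(2*A) = √2*√A)
(O(-22) + h(r))² = (-9*(-22) + √2*√0)² = (198 + √2*0)² = (198 + 0)² = 198² = 39204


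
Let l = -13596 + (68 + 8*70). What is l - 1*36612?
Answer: -49580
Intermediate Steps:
l = -12968 (l = -13596 + (68 + 560) = -13596 + 628 = -12968)
l - 1*36612 = -12968 - 1*36612 = -12968 - 36612 = -49580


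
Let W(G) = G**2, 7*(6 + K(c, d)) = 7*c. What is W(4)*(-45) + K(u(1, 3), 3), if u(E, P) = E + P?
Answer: -722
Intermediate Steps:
K(c, d) = -6 + c (K(c, d) = -6 + (7*c)/7 = -6 + c)
W(4)*(-45) + K(u(1, 3), 3) = 4**2*(-45) + (-6 + (1 + 3)) = 16*(-45) + (-6 + 4) = -720 - 2 = -722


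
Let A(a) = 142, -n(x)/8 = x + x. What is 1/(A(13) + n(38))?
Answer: -1/466 ≈ -0.0021459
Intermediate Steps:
n(x) = -16*x (n(x) = -8*(x + x) = -16*x)
1/(A(13) + n(38)) = 1/(142 - 16*38) = 1/(142 - 608) = 1/(-466) = -1/466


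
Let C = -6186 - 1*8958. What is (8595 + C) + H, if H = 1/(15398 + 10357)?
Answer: -168669494/25755 ≈ -6549.0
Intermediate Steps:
H = 1/25755 ≈ 3.8827e-5
C = -15144 (C = -6186 - 8958 = -15144)
(8595 + C) + H = (8595 - 15144) + 1/25755 = -6549 + 1/25755 = -168669494/25755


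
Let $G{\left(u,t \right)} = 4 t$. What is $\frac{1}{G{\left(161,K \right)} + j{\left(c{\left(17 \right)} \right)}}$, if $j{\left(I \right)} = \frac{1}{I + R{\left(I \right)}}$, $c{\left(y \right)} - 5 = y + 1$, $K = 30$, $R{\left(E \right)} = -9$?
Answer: $\frac{14}{1681} \approx 0.0083284$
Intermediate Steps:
$c{\left(y \right)} = 6 + y$ ($c{\left(y \right)} = 5 + \left(y + 1\right) = 5 + \left(1 + y\right) = 6 + y$)
$j{\left(I \right)} = \frac{1}{-9 + I}$ ($j{\left(I \right)} = \frac{1}{I - 9} = \frac{1}{-9 + I}$)
$\frac{1}{G{\left(161,K \right)} + j{\left(c{\left(17 \right)} \right)}} = \frac{1}{4 \cdot 30 + \frac{1}{-9 + \left(6 + 17\right)}} = \frac{1}{120 + \frac{1}{-9 + 23}} = \frac{1}{120 + \frac{1}{14}} = \frac{1}{\frac{1681}{14}} = \frac{14}{1681}$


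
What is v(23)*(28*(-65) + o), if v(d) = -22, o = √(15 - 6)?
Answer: 39974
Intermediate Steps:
o = 3 (o = √9 = 3)
v(23)*(28*(-65) + o) = -22*(28*(-65) + 3) = -22*(-1820 + 3) = -22*(-1817) = 39974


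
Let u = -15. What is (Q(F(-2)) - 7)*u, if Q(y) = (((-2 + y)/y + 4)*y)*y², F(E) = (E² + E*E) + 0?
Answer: -36375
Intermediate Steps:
F(E) = 2*E² (F(E) = (E² + E²) + 0 = 2*E² + 0 = 2*E²)
Q(y) = y³*(4 + (-2 + y)/y) (Q(y) = (((-2 + y)/y + 4)*y)*y² = ((4 + (-2 + y)/y)*y)*y² = (y*(4 + (-2 + y)/y))*y² = y³*(4 + (-2 + y)/y))
(Q(F(-2)) - 7)*u = ((2*(-2)²)²*(-2 + 5*(2*(-2)²)) - 7)*(-15) = ((2*4)²*(-2 + 5*(2*4)) - 7)*(-15) = (8²*(-2 + 5*8) - 7)*(-15) = (64*(-2 + 40) - 7)*(-15) = (64*38 - 7)*(-15) = (2432 - 7)*(-15) = 2425*(-15) = -36375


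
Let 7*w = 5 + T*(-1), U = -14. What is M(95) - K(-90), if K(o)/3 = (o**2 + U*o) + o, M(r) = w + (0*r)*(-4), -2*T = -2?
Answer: -194666/7 ≈ -27809.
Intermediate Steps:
T = 1 (T = -1/2*(-2) = 1)
w = 4/7 (w = (5 + 1*(-1))/7 = (5 - 1)/7 = (1/7)*4 = 4/7 ≈ 0.57143)
M(r) = 4/7 (M(r) = 4/7 + (0*r)*(-4) = 4/7 + 0*(-4) = 4/7 + 0 = 4/7)
K(o) = -39*o + 3*o**2 (K(o) = 3*((o**2 - 14*o) + o) = 3*(o**2 - 13*o) = -39*o + 3*o**2)
M(95) - K(-90) = 4/7 - 3*(-90)*(-13 - 90) = 4/7 - 3*(-90)*(-103) = 4/7 - 1*27810 = 4/7 - 27810 = -194666/7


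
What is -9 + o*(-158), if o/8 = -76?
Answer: 96055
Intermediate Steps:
o = -608 (o = 8*(-76) = -608)
-9 + o*(-158) = -9 - 608*(-158) = -9 + 96064 = 96055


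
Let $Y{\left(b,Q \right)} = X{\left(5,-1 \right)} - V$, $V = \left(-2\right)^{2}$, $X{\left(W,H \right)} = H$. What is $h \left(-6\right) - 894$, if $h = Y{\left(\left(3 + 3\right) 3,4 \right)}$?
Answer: $-864$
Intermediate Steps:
$V = 4$
$Y{\left(b,Q \right)} = -5$ ($Y{\left(b,Q \right)} = -1 - 4 = -5$)
$h = -5$
$h \left(-6\right) - 894 = \left(-5\right) \left(-6\right) - 894 = 30 - 894 = -864$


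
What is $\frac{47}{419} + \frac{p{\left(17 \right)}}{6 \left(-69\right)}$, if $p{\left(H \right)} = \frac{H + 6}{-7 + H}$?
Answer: $\frac{8041}{75420} \approx 0.10662$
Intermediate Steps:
$p{\left(H \right)} = \frac{6 + H}{-7 + H}$
$\frac{47}{419} + \frac{p{\left(17 \right)}}{6 \left(-69\right)} = \frac{47}{419} + \frac{\frac{1}{-7 + 17} \left(6 + 17\right)}{6 \left(-69\right)} = 47 \cdot \frac{1}{419} + \frac{\frac{1}{10} \cdot 23}{-414} = \frac{47}{419} + \frac{1}{10} \cdot 23 \left(- \frac{1}{414}\right) = \frac{47}{419} + \frac{23}{10} \left(- \frac{1}{414}\right) = \frac{47}{419} - \frac{1}{180} = \frac{8041}{75420}$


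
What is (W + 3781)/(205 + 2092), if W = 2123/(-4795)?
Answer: 18127772/11014115 ≈ 1.6459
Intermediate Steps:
W = -2123/4795 (W = 2123*(-1/4795) = -2123/4795 ≈ -0.44275)
(W + 3781)/(205 + 2092) = (-2123/4795 + 3781)/(205 + 2092) = (18127772/4795)/2297 = (18127772/4795)*(1/2297) = 18127772/11014115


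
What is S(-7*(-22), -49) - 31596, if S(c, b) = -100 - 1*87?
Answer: -31783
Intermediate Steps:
S(c, b) = -187 (S(c, b) = -100 - 87 = -187)
S(-7*(-22), -49) - 31596 = -187 - 31596 = -31783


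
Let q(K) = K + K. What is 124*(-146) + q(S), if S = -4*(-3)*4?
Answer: -18008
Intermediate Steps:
S = 48 (S = 12*4 = 48)
q(K) = 2*K
124*(-146) + q(S) = 124*(-146) + 2*48 = -18104 + 96 = -18008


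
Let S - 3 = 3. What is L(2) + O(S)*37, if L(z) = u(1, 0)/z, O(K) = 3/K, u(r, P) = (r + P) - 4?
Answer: 17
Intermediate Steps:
S = 6 (S = 3 + 3 = 6)
u(r, P) = -4 + P + r (u(r, P) = (P + r) - 4 = -4 + P + r)
L(z) = -3/z (L(z) = (-4 + 0 + 1)/z = -3/z)
L(2) + O(S)*37 = -3/2 + (3/6)*37 = -3*½ + (3*(⅙))*37 = -3/2 + (½)*37 = -3/2 + 37/2 = 17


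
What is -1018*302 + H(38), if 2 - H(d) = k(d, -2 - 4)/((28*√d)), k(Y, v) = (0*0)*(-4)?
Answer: -307434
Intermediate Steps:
k(Y, v) = 0 (k(Y, v) = 0*(-4) = 0)
H(d) = 2 (H(d) = 2 - 0/(28*√d) = 2 - 0*1/(28*√d) = 2 - 1*0 = 2 + 0 = 2)
-1018*302 + H(38) = -1018*302 + 2 = -307436 + 2 = -307434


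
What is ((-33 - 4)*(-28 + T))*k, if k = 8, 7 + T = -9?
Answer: 13024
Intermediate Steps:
T = -16 (T = -7 - 9 = -16)
((-33 - 4)*(-28 + T))*k = ((-33 - 4)*(-28 - 16))*8 = -37*(-44)*8 = 1628*8 = 13024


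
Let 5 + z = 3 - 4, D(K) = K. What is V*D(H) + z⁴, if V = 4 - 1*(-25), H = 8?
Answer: 1528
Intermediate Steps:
V = 29 (V = 4 + 25 = 29)
z = -6 (z = -5 + (3 - 4) = -5 - 1 = -6)
V*D(H) + z⁴ = 29*8 + (-6)⁴ = 232 + 1296 = 1528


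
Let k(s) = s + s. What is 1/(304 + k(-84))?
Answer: 1/136 ≈ 0.0073529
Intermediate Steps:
k(s) = 2*s
1/(304 + k(-84)) = 1/(304 + 2*(-84)) = 1/(304 - 168) = 1/136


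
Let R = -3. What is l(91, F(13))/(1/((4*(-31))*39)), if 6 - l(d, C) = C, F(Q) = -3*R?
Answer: 14508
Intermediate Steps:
F(Q) = 9 (F(Q) = -3*(-3) = 9)
l(d, C) = 6 - C
l(91, F(13))/(1/((4*(-31))*39)) = (6 - 1*9)/(1/((4*(-31))*39)) = (6 - 9)/(1/(-124*39)) = -3/(1/(-4836)) = -3/(-1/4836) = -3*(-4836) = 14508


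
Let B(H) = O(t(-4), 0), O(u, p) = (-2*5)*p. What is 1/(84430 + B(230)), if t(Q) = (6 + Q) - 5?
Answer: 1/84430 ≈ 1.1844e-5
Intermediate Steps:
t(Q) = 1 + Q
O(u, p) = -10*p
B(H) = 0 (B(H) = -10*0 = 0)
1/(84430 + B(230)) = 1/(84430 + 0) = 1/84430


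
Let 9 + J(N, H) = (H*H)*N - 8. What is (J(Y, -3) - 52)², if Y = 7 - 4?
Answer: 1764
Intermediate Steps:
Y = 3
J(N, H) = -17 + N*H² (J(N, H) = -9 + ((H*H)*N - 8) = -9 + (H²*N - 8) = -9 + (N*H² - 8) = -9 + (-8 + N*H²) = -17 + N*H²)
(J(Y, -3) - 52)² = ((-17 + 3*(-3)²) - 52)² = ((-17 + 3*9) - 52)² = ((-17 + 27) - 52)² = (10 - 52)² = (-42)² = 1764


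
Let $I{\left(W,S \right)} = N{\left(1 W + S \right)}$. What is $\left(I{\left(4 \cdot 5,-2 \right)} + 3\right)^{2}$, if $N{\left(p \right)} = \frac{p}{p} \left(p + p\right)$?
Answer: $1521$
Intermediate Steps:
$N{\left(p \right)} = 2 p$ ($N{\left(p \right)} = 1 \cdot 2 p = 2 p$)
$I{\left(W,S \right)} = 2 S + 2 W$ ($I{\left(W,S \right)} = 2 \left(1 W + S\right) = 2 \left(W + S\right) = 2 \left(S + W\right) = 2 S + 2 W$)
$\left(I{\left(4 \cdot 5,-2 \right)} + 3\right)^{2} = \left(\left(2 \left(-2\right) + 2 \cdot 4 \cdot 5\right) + 3\right)^{2} = \left(\left(-4 + 2 \cdot 20\right) + 3\right)^{2} = \left(\left(-4 + 40\right) + 3\right)^{2} = \left(36 + 3\right)^{2} = 39^{2} = 1521$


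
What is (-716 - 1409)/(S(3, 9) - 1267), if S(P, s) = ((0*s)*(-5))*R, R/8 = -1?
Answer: 2125/1267 ≈ 1.6772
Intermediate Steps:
R = -8 (R = 8*(-1) = -8)
S(P, s) = 0 (S(P, s) = ((0*s)*(-5))*(-8) = (0*(-5))*(-8) = 0*(-8) = 0)
(-716 - 1409)/(S(3, 9) - 1267) = (-716 - 1409)/(0 - 1267) = -2125/(-1267) = -2125*(-1/1267) = 2125/1267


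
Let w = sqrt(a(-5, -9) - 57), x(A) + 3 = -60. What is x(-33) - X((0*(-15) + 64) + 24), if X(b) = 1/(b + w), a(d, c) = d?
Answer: (-63*sqrt(62) + 5545*I)/(sqrt(62) - 88*I) ≈ -63.011 + 0.0010087*I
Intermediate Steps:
x(A) = -63 (x(A) = -3 - 60 = -63)
w = I*sqrt(62) (w = sqrt(-5 - 57) = sqrt(-62) = I*sqrt(62) ≈ 7.874*I)
X(b) = 1/(b + I*sqrt(62))
x(-33) - X((0*(-15) + 64) + 24) = -63 - 1/(((0*(-15) + 64) + 24) + I*sqrt(62)) = -63 - 1/(((0 + 64) + 24) + I*sqrt(62)) = -63 - 1/((64 + 24) + I*sqrt(62)) = -63 - 1/(88 + I*sqrt(62))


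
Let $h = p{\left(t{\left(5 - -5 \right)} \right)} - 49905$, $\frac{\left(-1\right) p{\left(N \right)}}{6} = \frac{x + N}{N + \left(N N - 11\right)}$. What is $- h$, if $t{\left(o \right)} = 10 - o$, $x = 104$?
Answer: $\frac{548331}{11} \approx 49848.0$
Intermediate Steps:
$p{\left(N \right)} = - \frac{6 \left(104 + N\right)}{-11 + N + N^{2}}$ ($p{\left(N \right)} = - 6 \frac{104 + N}{N + \left(N N - 11\right)} = - 6 \frac{104 + N}{N + \left(N^{2} - 11\right)} = - 6 \frac{104 + N}{N + \left(-11 + N^{2}\right)} = - 6 \frac{104 + N}{-11 + N + N^{2}} = - \frac{6 \left(104 + N\right)}{-11 + N + N^{2}}$)
$h = - \frac{548331}{11}$ ($h = \frac{6 \left(-104 - \left(10 - \left(5 - -5\right)\right)\right)}{-11 + \left(10 - \left(5 - -5\right)\right) + \left(10 - \left(5 - -5\right)\right)^{2}} - 49905 = \frac{6 \left(-104 - \left(10 - \left(5 + 5\right)\right)\right)}{-11 + \left(10 - \left(5 + 5\right)\right) + \left(10 - \left(5 + 5\right)\right)^{2}} - 49905 = \frac{6 \left(-104 - \left(10 - 10\right)\right)}{-11 + \left(10 - 10\right) + \left(10 - 10\right)^{2}} - 49905 = \frac{6 \left(-104 - 0\right)}{-11 + 0 + 0^{2}} - 49905 = \frac{6 \left(-104 + 0\right)}{-11 + 0 + 0} - 49905 = 6 \frac{1}{-11} \left(-104\right) - 49905 = 6 \left(- \frac{1}{11}\right) \left(-104\right) - 49905 = \frac{624}{11} - 49905 = - \frac{548331}{11} \approx -49848.0$)
$- h = \left(-1\right) \left(- \frac{548331}{11}\right) = \frac{548331}{11}$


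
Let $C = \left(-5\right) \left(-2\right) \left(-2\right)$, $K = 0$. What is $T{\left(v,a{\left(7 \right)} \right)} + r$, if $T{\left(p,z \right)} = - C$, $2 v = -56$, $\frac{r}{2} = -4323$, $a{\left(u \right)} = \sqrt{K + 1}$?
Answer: $-8626$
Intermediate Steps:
$a{\left(u \right)} = 1$ ($a{\left(u \right)} = \sqrt{0 + 1} = \sqrt{1} = 1$)
$C = -20$ ($C = 10 \left(-2\right) = -20$)
$r = -8646$ ($r = 2 \left(-4323\right) = -8646$)
$v = -28$ ($v = \frac{1}{2} \left(-56\right) = -28$)
$T{\left(p,z \right)} = 20$ ($T{\left(p,z \right)} = \left(-1\right) \left(-20\right) = 20$)
$T{\left(v,a{\left(7 \right)} \right)} + r = 20 - 8646 = -8626$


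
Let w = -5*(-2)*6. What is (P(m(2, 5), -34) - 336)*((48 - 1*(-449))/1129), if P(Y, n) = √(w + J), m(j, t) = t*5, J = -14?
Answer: -166992/1129 + 497*√46/1129 ≈ -144.93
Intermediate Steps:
w = 60 (w = 10*6 = 60)
m(j, t) = 5*t
P(Y, n) = √46 (P(Y, n) = √(60 - 14) = √46)
(P(m(2, 5), -34) - 336)*((48 - 1*(-449))/1129) = (√46 - 336)*((48 - 1*(-449))/1129) = (-336 + √46)*((48 + 449)*(1/1129)) = (-336 + √46)*(497*(1/1129)) = (-336 + √46)*(497/1129) = -166992/1129 + 497*√46/1129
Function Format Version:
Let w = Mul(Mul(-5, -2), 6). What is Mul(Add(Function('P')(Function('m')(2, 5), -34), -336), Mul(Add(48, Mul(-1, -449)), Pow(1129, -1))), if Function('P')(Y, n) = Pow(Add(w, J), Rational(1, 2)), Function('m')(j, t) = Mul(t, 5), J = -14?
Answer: Add(Rational(-166992, 1129), Mul(Rational(497, 1129), Pow(46, Rational(1, 2)))) ≈ -144.93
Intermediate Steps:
w = 60 (w = Mul(10, 6) = 60)
Function('m')(j, t) = Mul(5, t)
Function('P')(Y, n) = Pow(46, Rational(1, 2)) (Function('P')(Y, n) = Pow(Add(60, -14), Rational(1, 2)) = Pow(46, Rational(1, 2)))
Mul(Add(Function('P')(Function('m')(2, 5), -34), -336), Mul(Add(48, Mul(-1, -449)), Pow(1129, -1))) = Mul(Add(Pow(46, Rational(1, 2)), -336), Mul(Add(48, Mul(-1, -449)), Pow(1129, -1))) = Mul(Add(-336, Pow(46, Rational(1, 2))), Mul(Add(48, 449), Rational(1, 1129))) = Mul(Add(-336, Pow(46, Rational(1, 2))), Mul(497, Rational(1, 1129))) = Mul(Add(-336, Pow(46, Rational(1, 2))), Rational(497, 1129)) = Add(Rational(-166992, 1129), Mul(Rational(497, 1129), Pow(46, Rational(1, 2))))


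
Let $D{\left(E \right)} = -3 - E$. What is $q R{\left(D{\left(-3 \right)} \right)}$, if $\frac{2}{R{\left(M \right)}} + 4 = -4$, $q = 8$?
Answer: $-2$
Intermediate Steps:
$R{\left(M \right)} = - \frac{1}{4}$ ($R{\left(M \right)} = \frac{2}{-4 - 4} = \frac{2}{-8} = 2 \left(- \frac{1}{8}\right) = - \frac{1}{4}$)
$q R{\left(D{\left(-3 \right)} \right)} = 8 \left(- \frac{1}{4}\right) = -2$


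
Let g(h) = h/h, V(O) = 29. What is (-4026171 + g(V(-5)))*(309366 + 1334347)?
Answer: -6617867969210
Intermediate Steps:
g(h) = 1
(-4026171 + g(V(-5)))*(309366 + 1334347) = (-4026171 + 1)*(309366 + 1334347) = -4026170*1643713 = -6617867969210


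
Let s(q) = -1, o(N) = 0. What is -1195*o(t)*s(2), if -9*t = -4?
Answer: 0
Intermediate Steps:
t = 4/9 (t = -⅑*(-4) = 4/9 ≈ 0.44444)
-1195*o(t)*s(2) = -0*(-1) = -1195*0 = 0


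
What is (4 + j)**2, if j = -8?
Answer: 16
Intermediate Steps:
(4 + j)**2 = (4 - 8)**2 = (-4)**2 = 16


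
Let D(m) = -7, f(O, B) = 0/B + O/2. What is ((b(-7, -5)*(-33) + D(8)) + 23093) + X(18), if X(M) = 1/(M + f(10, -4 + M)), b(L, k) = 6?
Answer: 526425/23 ≈ 22888.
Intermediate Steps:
f(O, B) = O/2 (f(O, B) = 0 + O*(½) = 0 + O/2 = O/2)
X(M) = 1/(5 + M) (X(M) = 1/(M + (½)*10) = 1/(M + 5) = 1/(5 + M))
((b(-7, -5)*(-33) + D(8)) + 23093) + X(18) = ((6*(-33) - 7) + 23093) + 1/(5 + 18) = ((-198 - 7) + 23093) + 1/23 = (-205 + 23093) + 1/23 = 22888 + 1/23 = 526425/23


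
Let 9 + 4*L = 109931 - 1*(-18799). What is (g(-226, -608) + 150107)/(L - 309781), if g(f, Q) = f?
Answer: -599524/1110403 ≈ -0.53992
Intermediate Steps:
L = 128721/4 (L = -9/4 + (109931 - 1*(-18799))/4 = -9/4 + (109931 + 18799)/4 = -9/4 + (1/4)*128730 = -9/4 + 64365/2 = 128721/4 ≈ 32180.)
(g(-226, -608) + 150107)/(L - 309781) = (-226 + 150107)/(128721/4 - 309781) = 149881/(-1110403/4) = 149881*(-4/1110403) = -599524/1110403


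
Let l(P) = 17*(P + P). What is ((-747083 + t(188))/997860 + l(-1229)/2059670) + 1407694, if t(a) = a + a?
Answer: 57863576743946363/41105246124 ≈ 1.4077e+6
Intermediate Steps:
t(a) = 2*a
l(P) = 34*P (l(P) = 17*(2*P) = 34*P)
((-747083 + t(188))/997860 + l(-1229)/2059670) + 1407694 = ((-747083 + 2*188)/997860 + (34*(-1229))/2059670) + 1407694 = ((-747083 + 376)*(1/997860) - 41786*1/2059670) + 1407694 = (-746707*1/997860 - 20893/1029835) + 1407694 = (-746707/997860 - 20893/1029835) + 1407694 = -31593331693/41105246124 + 1407694 = 57863576743946363/41105246124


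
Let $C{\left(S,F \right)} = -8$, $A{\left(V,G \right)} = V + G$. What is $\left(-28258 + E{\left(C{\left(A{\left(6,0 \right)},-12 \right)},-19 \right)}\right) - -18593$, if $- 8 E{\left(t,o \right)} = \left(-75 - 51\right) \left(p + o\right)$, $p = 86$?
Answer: $- \frac{34439}{4} \approx -8609.8$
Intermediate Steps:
$A{\left(V,G \right)} = G + V$
$E{\left(t,o \right)} = \frac{2709}{2} + \frac{63 o}{4}$ ($E{\left(t,o \right)} = - \frac{\left(-75 - 51\right) \left(86 + o\right)}{8} = - \frac{\left(-126\right) \left(86 + o\right)}{8} = - \frac{-10836 - 126 o}{8} = \frac{2709}{2} + \frac{63 o}{4}$)
$\left(-28258 + E{\left(C{\left(A{\left(6,0 \right)},-12 \right)},-19 \right)}\right) - -18593 = \left(-28258 + \left(\frac{2709}{2} + \frac{63}{4} \left(-19\right)\right)\right) - -18593 = \left(-28258 + \left(\frac{2709}{2} - \frac{1197}{4}\right)\right) + 18593 = \left(-28258 + \frac{4221}{4}\right) + 18593 = - \frac{108811}{4} + 18593 = - \frac{34439}{4}$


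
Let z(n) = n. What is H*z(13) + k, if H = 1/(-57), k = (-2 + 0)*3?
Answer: -355/57 ≈ -6.2281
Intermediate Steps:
k = -6 (k = -2*3 = -6)
H = -1/57 ≈ -0.017544
H*z(13) + k = -1/57*13 - 6 = -13/57 - 6 = -355/57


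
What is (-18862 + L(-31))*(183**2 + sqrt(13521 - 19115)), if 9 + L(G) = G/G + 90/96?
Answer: -10110496545/16 - 301905*I*sqrt(5594)/16 ≈ -6.3191e+8 - 1.4113e+6*I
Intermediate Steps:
L(G) = -113/16 (L(G) = -9 + (G/G + 90/96) = -9 + (1 + 90*(1/96)) = -9 + (1 + 15/16) = -9 + 31/16 = -113/16)
(-18862 + L(-31))*(183**2 + sqrt(13521 - 19115)) = (-18862 - 113/16)*(183**2 + sqrt(13521 - 19115)) = -301905*(33489 + sqrt(-5594))/16 = -301905*(33489 + I*sqrt(5594))/16 = -10110496545/16 - 301905*I*sqrt(5594)/16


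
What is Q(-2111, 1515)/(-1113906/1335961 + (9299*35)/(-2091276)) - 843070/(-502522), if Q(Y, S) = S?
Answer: -96577079062528237655/63141739249694671 ≈ -1529.5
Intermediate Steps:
Q(-2111, 1515)/(-1113906/1335961 + (9299*35)/(-2091276)) - 843070/(-502522) = 1515/(-1113906/1335961 + (9299*35)/(-2091276)) - 843070/(-502522) = 1515/(-1113906*1/1335961 + 325465*(-1/2091276)) - 843070*(-1/502522) = 1515/(-1113906/1335961 - 325465/2091276) + 421535/251261 = 1515/(-251299402811/253987561476) + 421535/251261 = 1515*(-253987561476/251299402811) + 421535/251261 = -384791155636140/251299402811 + 421535/251261 = -96577079062528237655/63141739249694671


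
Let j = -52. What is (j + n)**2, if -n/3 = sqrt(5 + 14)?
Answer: 2875 + 312*sqrt(19) ≈ 4235.0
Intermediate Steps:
n = -3*sqrt(19) (n = -3*sqrt(5 + 14) = -3*sqrt(19) ≈ -13.077)
(j + n)**2 = (-52 - 3*sqrt(19))**2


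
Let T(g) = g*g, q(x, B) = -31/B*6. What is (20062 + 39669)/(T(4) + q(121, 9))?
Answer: -25599/2 ≈ -12800.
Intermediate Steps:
q(x, B) = -186/B
T(g) = g**2
(20062 + 39669)/(T(4) + q(121, 9)) = (20062 + 39669)/(4**2 - 186/9) = 59731/(16 - 186*1/9) = 59731/(16 - 62/3) = 59731/(-14/3) = 59731*(-3/14) = -25599/2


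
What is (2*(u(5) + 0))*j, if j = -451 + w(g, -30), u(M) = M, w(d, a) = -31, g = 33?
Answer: -4820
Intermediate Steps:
j = -482 (j = -451 - 31 = -482)
(2*(u(5) + 0))*j = (2*(5 + 0))*(-482) = (2*5)*(-482) = 10*(-482) = -4820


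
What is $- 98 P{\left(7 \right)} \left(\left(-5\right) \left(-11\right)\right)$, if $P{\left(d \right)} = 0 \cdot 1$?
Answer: $0$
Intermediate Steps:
$P{\left(d \right)} = 0$
$- 98 P{\left(7 \right)} \left(\left(-5\right) \left(-11\right)\right) = \left(-98\right) 0 \left(\left(-5\right) \left(-11\right)\right) = 0 \cdot 55 = 0$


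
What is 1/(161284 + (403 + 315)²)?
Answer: 1/676808 ≈ 1.4775e-6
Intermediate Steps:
1/(161284 + (403 + 315)²) = 1/(161284 + 718²) = 1/(161284 + 515524) = 1/676808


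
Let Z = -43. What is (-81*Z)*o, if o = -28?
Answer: -97524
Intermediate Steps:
(-81*Z)*o = -81*(-43)*(-28) = 3483*(-28) = -97524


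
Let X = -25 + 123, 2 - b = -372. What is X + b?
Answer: 472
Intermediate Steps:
b = 374 (b = 2 - 1*(-372) = 2 + 372 = 374)
X = 98
X + b = 98 + 374 = 472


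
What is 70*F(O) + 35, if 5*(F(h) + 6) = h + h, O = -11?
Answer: -693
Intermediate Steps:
F(h) = -6 + 2*h/5 (F(h) = -6 + (h + h)/5 = -6 + (2*h)/5 = -6 + 2*h/5)
70*F(O) + 35 = 70*(-6 + (⅖)*(-11)) + 35 = 70*(-6 - 22/5) + 35 = 70*(-52/5) + 35 = -728 + 35 = -693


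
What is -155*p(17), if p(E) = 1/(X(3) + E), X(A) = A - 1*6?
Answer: -155/14 ≈ -11.071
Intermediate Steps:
X(A) = -6 + A (X(A) = A - 6 = -6 + A)
p(E) = 1/(-3 + E) (p(E) = 1/((-6 + 3) + E) = 1/(-3 + E))
-155*p(17) = -155/(-3 + 17) = -155/14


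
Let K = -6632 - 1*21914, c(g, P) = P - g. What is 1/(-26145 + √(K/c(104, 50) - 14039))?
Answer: -141183/3691302491 - 6*I*√273585/18456512455 ≈ -3.8247e-5 - 1.7004e-7*I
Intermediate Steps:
K = -28546 (K = -6632 - 21914 = -28546)
1/(-26145 + √(K/c(104, 50) - 14039)) = 1/(-26145 + √(-28546/(50 - 1*104) - 14039)) = 1/(-26145 + √(-28546/(50 - 104) - 14039)) = 1/(-26145 + √(-28546/(-54) - 14039)) = 1/(-26145 + √(-28546*(-1/54) - 14039)) = 1/(-26145 + √(14273/27 - 14039)) = 1/(-26145 + √(-364780/27)) = 1/(-26145 + 2*I*√273585/9)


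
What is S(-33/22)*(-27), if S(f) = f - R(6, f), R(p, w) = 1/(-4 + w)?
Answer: 783/22 ≈ 35.591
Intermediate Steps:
S(f) = f - 1/(-4 + f)
S(-33/22)*(-27) = ((-1 + (-33/22)*(-4 - 33/22))/(-4 - 33/22))*(-27) = ((-1 + (-33*1/22)*(-4 - 33*1/22))/(-4 - 33*1/22))*(-27) = ((-1 - 3*(-4 - 3/2)/2)/(-4 - 3/2))*(-27) = ((-1 - 3/2*(-11/2))/(-11/2))*(-27) = -2*(-1 + 33/4)/11*(-27) = -2/11*29/4*(-27) = -29/22*(-27) = 783/22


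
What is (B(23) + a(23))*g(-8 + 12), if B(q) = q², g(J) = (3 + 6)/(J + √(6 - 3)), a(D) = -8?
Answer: 18756/13 - 4689*√3/13 ≈ 818.03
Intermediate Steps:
g(J) = 9/(J + √3)
(B(23) + a(23))*g(-8 + 12) = (23² - 8)*(9/((-8 + 12) + √3)) = (529 - 8)*(9/(4 + √3)) = 521*(9/(4 + √3)) = 4689/(4 + √3)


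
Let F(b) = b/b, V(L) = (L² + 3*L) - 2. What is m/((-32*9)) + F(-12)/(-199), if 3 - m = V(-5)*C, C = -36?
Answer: -19399/19104 ≈ -1.0154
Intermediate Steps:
V(L) = -2 + L² + 3*L
F(b) = 1
m = 291 (m = 3 - (-2 + (-5)² + 3*(-5))*(-36) = 3 - (-2 + 25 - 15)*(-36) = 3 - 8*(-36) = 3 - 1*(-288) = 3 + 288 = 291)
m/((-32*9)) + F(-12)/(-199) = 291/((-32*9)) + 1/(-199) = 291/(-288) + 1*(-1/199) = 291*(-1/288) - 1/199 = -97/96 - 1/199 = -19399/19104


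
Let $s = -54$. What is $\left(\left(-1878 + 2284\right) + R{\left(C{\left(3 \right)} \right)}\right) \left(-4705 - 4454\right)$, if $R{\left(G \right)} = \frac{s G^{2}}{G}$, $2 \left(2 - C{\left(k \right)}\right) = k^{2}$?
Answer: $-4955019$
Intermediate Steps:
$C{\left(k \right)} = 2 - \frac{k^{2}}{2}$
$R{\left(G \right)} = - 54 G$ ($R{\left(G \right)} = \frac{\left(-54\right) G^{2}}{G} = - 54 G$)
$\left(\left(-1878 + 2284\right) + R{\left(C{\left(3 \right)} \right)}\right) \left(-4705 - 4454\right) = \left(\left(-1878 + 2284\right) - 54 \left(2 - \frac{3^{2}}{2}\right)\right) \left(-4705 - 4454\right) = \left(406 - 54 \left(2 - \frac{9}{2}\right)\right) \left(-9159\right) = \left(406 - -135\right) \left(-9159\right) = \left(406 + 135\right) \left(-9159\right) = 541 \left(-9159\right) = -4955019$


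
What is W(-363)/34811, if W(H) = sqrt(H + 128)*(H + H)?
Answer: -726*I*sqrt(235)/34811 ≈ -0.31971*I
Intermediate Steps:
W(H) = 2*H*sqrt(128 + H) (W(H) = sqrt(128 + H)*(2*H) = 2*H*sqrt(128 + H))
W(-363)/34811 = (2*(-363)*sqrt(128 - 363))/34811 = (2*(-363)*sqrt(-235))*(1/34811) = (2*(-363)*(I*sqrt(235)))*(1/34811) = -726*I*sqrt(235)*(1/34811) = -726*I*sqrt(235)/34811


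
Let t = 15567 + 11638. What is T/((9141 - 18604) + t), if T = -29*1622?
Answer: -23519/8871 ≈ -2.6512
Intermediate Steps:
t = 27205
T = -47038
T/((9141 - 18604) + t) = -47038/((9141 - 18604) + 27205) = -47038/(-9463 + 27205) = -47038/17742 = -47038*1/17742 = -23519/8871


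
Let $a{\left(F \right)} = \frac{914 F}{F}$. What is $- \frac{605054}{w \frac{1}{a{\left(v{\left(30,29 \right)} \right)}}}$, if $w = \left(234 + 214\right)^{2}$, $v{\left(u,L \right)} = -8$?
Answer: $- \frac{138254839}{50176} \approx -2755.4$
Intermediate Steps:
$a{\left(F \right)} = 914$
$w = 200704$ ($w = 448^{2} = 200704$)
$- \frac{605054}{w \frac{1}{a{\left(v{\left(30,29 \right)} \right)}}} = - \frac{605054}{200704 \cdot \frac{1}{914}} = - \frac{605054}{\frac{100352}{457}} = \left(-605054\right) \frac{457}{100352} = - \frac{138254839}{50176}$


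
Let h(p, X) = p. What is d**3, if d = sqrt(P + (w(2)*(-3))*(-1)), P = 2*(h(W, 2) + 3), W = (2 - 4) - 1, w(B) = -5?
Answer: -15*I*sqrt(15) ≈ -58.095*I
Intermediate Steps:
W = -3 (W = -2 - 1 = -3)
P = 0 (P = 2*(-3 + 3) = 2*0 = 0)
d = I*sqrt(15) (d = sqrt(0 - 5*(-3)*(-1)) = sqrt(0 + 15*(-1)) = sqrt(0 - 15) = sqrt(-15) = I*sqrt(15) ≈ 3.873*I)
d**3 = (I*sqrt(15))**3 = -15*I*sqrt(15)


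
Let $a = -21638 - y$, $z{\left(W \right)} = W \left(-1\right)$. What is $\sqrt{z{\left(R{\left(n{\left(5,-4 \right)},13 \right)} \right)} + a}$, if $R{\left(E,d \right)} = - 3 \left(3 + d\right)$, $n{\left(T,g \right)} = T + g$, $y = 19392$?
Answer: $i \sqrt{40982} \approx 202.44 i$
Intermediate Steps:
$R{\left(E,d \right)} = -9 - 3 d$
$z{\left(W \right)} = - W$
$a = -41030$ ($a = -21638 - 19392 = -41030$)
$\sqrt{z{\left(R{\left(n{\left(5,-4 \right)},13 \right)} \right)} + a} = \sqrt{- (-9 - 39) - 41030} = \sqrt{\left(-1\right) \left(-48\right) - 41030} = \sqrt{48 - 41030} = \sqrt{-40982} = i \sqrt{40982}$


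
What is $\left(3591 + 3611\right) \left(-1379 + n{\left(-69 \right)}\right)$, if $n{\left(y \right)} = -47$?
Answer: $-10270052$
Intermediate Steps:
$\left(3591 + 3611\right) \left(-1379 + n{\left(-69 \right)}\right) = \left(3591 + 3611\right) \left(-1379 - 47\right) = 7202 \left(-1426\right) = -10270052$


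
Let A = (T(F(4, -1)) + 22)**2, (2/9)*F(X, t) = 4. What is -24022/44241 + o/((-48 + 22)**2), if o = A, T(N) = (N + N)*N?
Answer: 4960886507/7476729 ≈ 663.51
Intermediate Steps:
F(X, t) = 18 (F(X, t) = (9/2)*4 = 18)
T(N) = 2*N**2 (T(N) = (2*N)*N = 2*N**2)
A = 448900 (A = (2*18**2 + 22)**2 = (2*324 + 22)**2 = (648 + 22)**2 = 670**2 = 448900)
o = 448900
-24022/44241 + o/((-48 + 22)**2) = -24022/44241 + 448900/((-48 + 22)**2) = -24022*1/44241 + 448900/((-26)**2) = -24022/44241 + 448900/676 = -24022/44241 + 448900*(1/676) = -24022/44241 + 112225/169 = 4960886507/7476729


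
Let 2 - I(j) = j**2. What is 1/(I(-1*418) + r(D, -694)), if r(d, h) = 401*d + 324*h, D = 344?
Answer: -1/261634 ≈ -3.8221e-6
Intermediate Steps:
r(d, h) = 324*h + 401*d
I(j) = 2 - j**2
1/(I(-1*418) + r(D, -694)) = 1/((2 - (-1*418)**2) + (324*(-694) + 401*344)) = 1/((2 - 1*(-418)**2) + (-224856 + 137944)) = 1/((2 - 1*174724) - 86912) = 1/((2 - 174724) - 86912) = 1/(-174722 - 86912) = 1/(-261634) = -1/261634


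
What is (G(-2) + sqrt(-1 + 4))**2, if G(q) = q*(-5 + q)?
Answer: (14 + sqrt(3))**2 ≈ 247.50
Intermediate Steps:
(G(-2) + sqrt(-1 + 4))**2 = (-2*(-5 - 2) + sqrt(-1 + 4))**2 = (-2*(-7) + sqrt(3))**2 = (14 + sqrt(3))**2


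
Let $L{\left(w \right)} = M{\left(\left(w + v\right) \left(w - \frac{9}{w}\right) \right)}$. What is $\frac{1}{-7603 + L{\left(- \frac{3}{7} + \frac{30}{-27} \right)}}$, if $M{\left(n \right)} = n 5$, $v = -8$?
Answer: $- \frac{384993}{3006169339} \approx -0.00012807$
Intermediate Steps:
$M{\left(n \right)} = 5 n$
$L{\left(w \right)} = 5 \left(-8 + w\right) \left(w - \frac{9}{w}\right)$ ($L{\left(w \right)} = 5 \left(w - 8\right) \left(w - \frac{9}{w}\right) = 5 \left(-8 + w\right) \left(w - \frac{9}{w}\right)$)
$\frac{1}{-7603 + L{\left(- \frac{3}{7} + \frac{30}{-27} \right)}} = \frac{1}{-7603 - \left(45 - \frac{360}{- \frac{3}{7} + \frac{30}{-27}} - 5 \left(- \frac{3}{7} + \frac{30}{-27}\right)^{2} + 40 \left(- \frac{3}{7} + \frac{30}{-27}\right)\right)} = \frac{1}{-7603 - \left(45 - \frac{360}{\left(-3\right) \frac{1}{7} + 30 \left(- \frac{1}{27}\right)} - 5 \left(\left(-3\right) \frac{1}{7} + 30 \left(- \frac{1}{27}\right)\right)^{2} + 40 \left(\left(-3\right) \frac{1}{7} + 30 \left(- \frac{1}{27}\right)\right)\right)} = \frac{1}{-7603 - \left(45 - \frac{360}{- \frac{3}{7} - \frac{10}{9}} - 5 \left(- \frac{3}{7} - \frac{10}{9}\right)^{2} + 40 \left(- \frac{3}{7} - \frac{10}{9}\right)\right)} = \frac{1}{-7603 + \left(-45 - - \frac{3880}{63} + 5 \left(- \frac{97}{63}\right)^{2} + \frac{360}{- \frac{97}{63}}\right)} = \frac{1}{-7603 + \left(-45 + \frac{3880}{63} + 5 \cdot \frac{9409}{3969} + 360 \left(- \frac{63}{97}\right)\right)} = \frac{1}{-7603 + \left(-45 + \frac{3880}{63} + \frac{47045}{3969} - \frac{22680}{97}\right)} = \frac{1}{-7603 - \frac{79067560}{384993}} = \frac{1}{- \frac{3006169339}{384993}} = - \frac{384993}{3006169339}$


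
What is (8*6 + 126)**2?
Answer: 30276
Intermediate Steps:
(8*6 + 126)**2 = (48 + 126)**2 = 174**2 = 30276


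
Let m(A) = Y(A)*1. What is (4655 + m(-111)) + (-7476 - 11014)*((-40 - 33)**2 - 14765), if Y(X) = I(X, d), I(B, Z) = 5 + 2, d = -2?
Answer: 174476302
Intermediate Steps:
I(B, Z) = 7
Y(X) = 7
m(A) = 7 (m(A) = 7*1 = 7)
(4655 + m(-111)) + (-7476 - 11014)*((-40 - 33)**2 - 14765) = (4655 + 7) + (-7476 - 11014)*((-40 - 33)**2 - 14765) = 4662 - 18490*((-73)**2 - 14765) = 4662 - 18490*(5329 - 14765) = 4662 - 18490*(-9436) = 4662 + 174471640 = 174476302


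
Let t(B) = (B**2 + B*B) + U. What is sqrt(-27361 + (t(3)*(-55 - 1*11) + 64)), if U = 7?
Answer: I*sqrt(28947) ≈ 170.14*I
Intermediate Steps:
t(B) = 7 + 2*B**2 (t(B) = (B**2 + B*B) + 7 = (B**2 + B**2) + 7 = 2*B**2 + 7 = 7 + 2*B**2)
sqrt(-27361 + (t(3)*(-55 - 1*11) + 64)) = sqrt(-27361 + ((7 + 2*3**2)*(-55 - 1*11) + 64)) = sqrt(-27361 + ((7 + 2*9)*(-55 - 11) + 64)) = sqrt(-27361 + ((7 + 18)*(-66) + 64)) = sqrt(-27361 + (25*(-66) + 64)) = sqrt(-27361 + (-1650 + 64)) = sqrt(-27361 - 1586) = sqrt(-28947) = I*sqrt(28947)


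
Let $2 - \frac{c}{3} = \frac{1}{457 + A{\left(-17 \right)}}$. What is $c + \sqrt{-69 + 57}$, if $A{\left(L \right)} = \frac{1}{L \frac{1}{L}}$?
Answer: $\frac{2745}{458} + 2 i \sqrt{3} \approx 5.9934 + 3.4641 i$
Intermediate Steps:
$A{\left(L \right)} = 1$ ($A{\left(L \right)} = 1^{-1} = 1$)
$c = \frac{2745}{458}$ ($c = 6 - \frac{3}{457 + 1} = 6 - \frac{3}{458} = \frac{2745}{458} \approx 5.9934$)
$c + \sqrt{-69 + 57} = \frac{2745}{458} + \sqrt{-69 + 57} = \frac{2745}{458} + \sqrt{-12} = \frac{2745}{458} + 2 i \sqrt{3}$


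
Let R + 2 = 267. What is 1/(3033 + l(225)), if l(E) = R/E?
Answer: 45/136538 ≈ 0.00032958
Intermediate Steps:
R = 265 (R = -2 + 267 = 265)
l(E) = 265/E
1/(3033 + l(225)) = 1/(3033 + 265/225) = 1/(3033 + 265*(1/225)) = 1/(3033 + 53/45) = 1/(136538/45) = 45/136538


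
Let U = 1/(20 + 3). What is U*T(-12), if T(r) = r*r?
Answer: 144/23 ≈ 6.2609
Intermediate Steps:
T(r) = r²
U = 1/23 ≈ 0.043478
U*T(-12) = (1/23)*(-12)² = (1/23)*144 = 144/23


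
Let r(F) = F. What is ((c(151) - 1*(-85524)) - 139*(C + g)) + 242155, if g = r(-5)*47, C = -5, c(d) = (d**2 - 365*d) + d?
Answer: 328876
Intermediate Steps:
c(d) = d**2 - 364*d
g = -235 (g = -5*47 = -235)
((c(151) - 1*(-85524)) - 139*(C + g)) + 242155 = ((151*(-364 + 151) - 1*(-85524)) - 139*(-5 - 235)) + 242155 = ((151*(-213) + 85524) - 139*(-240)) + 242155 = ((-32163 + 85524) + 33360) + 242155 = (53361 + 33360) + 242155 = 86721 + 242155 = 328876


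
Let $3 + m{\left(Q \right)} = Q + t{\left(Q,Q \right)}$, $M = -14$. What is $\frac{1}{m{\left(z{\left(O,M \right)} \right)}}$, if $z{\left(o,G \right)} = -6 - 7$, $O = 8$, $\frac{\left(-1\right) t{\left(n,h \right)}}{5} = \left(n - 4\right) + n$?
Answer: $\frac{1}{134} \approx 0.0074627$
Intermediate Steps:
$t{\left(n,h \right)} = 20 - 10 n$ ($t{\left(n,h \right)} = - 5 \left(\left(n - 4\right) + n\right) = - 5 \left(\left(-4 + n\right) + n\right) = - 5 \left(-4 + 2 n\right) = 20 - 10 n$)
$z{\left(o,G \right)} = -13$
$m{\left(Q \right)} = 17 - 9 Q$ ($m{\left(Q \right)} = -3 - \left(-20 + 9 Q\right) = 17 - 9 Q$)
$\frac{1}{m{\left(z{\left(O,M \right)} \right)}} = \frac{1}{17 - -117} = \frac{1}{17 + 117} = \frac{1}{134}$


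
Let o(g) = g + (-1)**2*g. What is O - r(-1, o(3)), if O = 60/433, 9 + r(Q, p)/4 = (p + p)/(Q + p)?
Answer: 57456/2165 ≈ 26.539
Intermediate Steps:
o(g) = 2*g (o(g) = g + 1*g = g + g = 2*g)
r(Q, p) = -36 + 8*p/(Q + p) (r(Q, p) = -36 + 4*((p + p)/(Q + p)) = -36 + 4*((2*p)/(Q + p)) = -36 + 4*(2*p/(Q + p)) = -36 + 8*p/(Q + p))
O = 60/433 (O = 60*(1/433) = 60/433 ≈ 0.13857)
O - r(-1, o(3)) = 60/433 - 4*(-9*(-1) - 14*3)/(-1 + 2*3) = 60/433 - 4*(9 - 7*6)/(-1 + 6) = 60/433 - 4*(9 - 42)/5 = 60/433 - 4*(-33)/5 = 60/433 - 1*(-132/5) = 60/433 + 132/5 = 57456/2165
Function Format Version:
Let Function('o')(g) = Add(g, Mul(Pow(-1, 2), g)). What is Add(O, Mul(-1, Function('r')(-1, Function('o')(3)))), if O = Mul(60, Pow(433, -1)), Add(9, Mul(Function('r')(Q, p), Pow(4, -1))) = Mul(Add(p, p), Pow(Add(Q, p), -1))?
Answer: Rational(57456, 2165) ≈ 26.539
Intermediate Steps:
Function('o')(g) = Mul(2, g) (Function('o')(g) = Add(g, Mul(1, g)) = Add(g, g) = Mul(2, g))
Function('r')(Q, p) = Add(-36, Mul(8, p, Pow(Add(Q, p), -1))) (Function('r')(Q, p) = Add(-36, Mul(4, Mul(Add(p, p), Pow(Add(Q, p), -1)))) = Add(-36, Mul(4, Mul(Mul(2, p), Pow(Add(Q, p), -1)))) = Add(-36, Mul(4, Mul(2, p, Pow(Add(Q, p), -1)))) = Add(-36, Mul(8, p, Pow(Add(Q, p), -1))))
O = Rational(60, 433) (O = Mul(60, Rational(1, 433)) = Rational(60, 433) ≈ 0.13857)
Add(O, Mul(-1, Function('r')(-1, Function('o')(3)))) = Add(Rational(60, 433), Mul(-1, Mul(4, Pow(Add(-1, Mul(2, 3)), -1), Add(Mul(-9, -1), Mul(-7, Mul(2, 3)))))) = Add(Rational(60, 433), Mul(-1, Mul(4, Pow(Add(-1, 6), -1), Add(9, Mul(-7, 6))))) = Add(Rational(60, 433), Mul(-1, Mul(4, Pow(5, -1), Add(9, -42)))) = Add(Rational(60, 433), Mul(-1, Mul(4, Rational(1, 5), -33))) = Add(Rational(60, 433), Mul(-1, Rational(-132, 5))) = Add(Rational(60, 433), Rational(132, 5)) = Rational(57456, 2165)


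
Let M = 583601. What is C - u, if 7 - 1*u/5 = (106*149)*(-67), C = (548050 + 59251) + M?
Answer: -4100123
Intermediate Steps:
C = 1190902 (C = (548050 + 59251) + 583601 = 607301 + 583601 = 1190902)
u = 5291025 (u = 35 - 5*106*149*(-67) = 35 - 78970*(-67) = 35 - 5*(-1058198) = 35 + 5290990 = 5291025)
C - u = 1190902 - 1*5291025 = 1190902 - 5291025 = -4100123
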